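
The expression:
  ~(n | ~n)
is never true.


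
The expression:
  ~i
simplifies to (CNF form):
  ~i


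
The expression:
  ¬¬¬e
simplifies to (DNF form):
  ¬e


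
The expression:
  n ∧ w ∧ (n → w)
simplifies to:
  n ∧ w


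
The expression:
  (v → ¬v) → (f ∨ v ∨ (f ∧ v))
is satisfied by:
  {v: True, f: True}
  {v: True, f: False}
  {f: True, v: False}


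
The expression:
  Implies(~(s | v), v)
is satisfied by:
  {v: True, s: True}
  {v: True, s: False}
  {s: True, v: False}


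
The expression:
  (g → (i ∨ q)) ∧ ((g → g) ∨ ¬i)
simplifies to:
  i ∨ q ∨ ¬g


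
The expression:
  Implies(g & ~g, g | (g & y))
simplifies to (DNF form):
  True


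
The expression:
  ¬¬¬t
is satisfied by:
  {t: False}


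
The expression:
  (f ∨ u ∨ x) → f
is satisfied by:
  {f: True, x: False, u: False}
  {f: True, u: True, x: False}
  {f: True, x: True, u: False}
  {f: True, u: True, x: True}
  {u: False, x: False, f: False}


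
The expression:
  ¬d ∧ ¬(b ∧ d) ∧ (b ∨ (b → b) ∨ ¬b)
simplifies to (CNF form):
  ¬d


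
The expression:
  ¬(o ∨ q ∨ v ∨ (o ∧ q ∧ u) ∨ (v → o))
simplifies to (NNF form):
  False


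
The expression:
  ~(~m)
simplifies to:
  m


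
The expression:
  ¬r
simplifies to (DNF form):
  ¬r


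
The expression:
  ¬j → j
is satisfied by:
  {j: True}


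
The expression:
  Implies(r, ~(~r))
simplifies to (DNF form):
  True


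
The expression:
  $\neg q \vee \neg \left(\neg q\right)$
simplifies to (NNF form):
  $\text{True}$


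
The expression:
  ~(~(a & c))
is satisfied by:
  {a: True, c: True}


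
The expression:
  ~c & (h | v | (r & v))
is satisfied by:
  {v: True, h: True, c: False}
  {v: True, h: False, c: False}
  {h: True, v: False, c: False}


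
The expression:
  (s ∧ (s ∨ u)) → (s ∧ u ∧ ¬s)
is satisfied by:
  {s: False}


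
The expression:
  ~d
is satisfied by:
  {d: False}


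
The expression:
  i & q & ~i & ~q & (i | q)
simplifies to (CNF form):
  False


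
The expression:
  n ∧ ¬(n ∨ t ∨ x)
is never true.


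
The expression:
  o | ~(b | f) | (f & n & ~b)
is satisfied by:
  {o: True, n: True, b: False, f: False}
  {o: True, n: False, b: False, f: False}
  {f: True, o: True, n: True, b: False}
  {f: True, o: True, n: False, b: False}
  {b: True, o: True, n: True, f: False}
  {b: True, o: True, n: False, f: False}
  {b: True, o: True, f: True, n: True}
  {b: True, o: True, f: True, n: False}
  {n: True, b: False, o: False, f: False}
  {b: False, n: False, o: False, f: False}
  {f: True, n: True, b: False, o: False}


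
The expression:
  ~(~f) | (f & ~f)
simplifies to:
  f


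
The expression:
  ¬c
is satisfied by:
  {c: False}


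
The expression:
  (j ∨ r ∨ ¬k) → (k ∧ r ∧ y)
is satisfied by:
  {y: True, k: True, j: False, r: False}
  {k: True, y: False, j: False, r: False}
  {r: True, y: True, k: True, j: False}
  {r: True, j: True, k: True, y: True}


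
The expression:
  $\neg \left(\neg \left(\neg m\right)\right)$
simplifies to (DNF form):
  $\neg m$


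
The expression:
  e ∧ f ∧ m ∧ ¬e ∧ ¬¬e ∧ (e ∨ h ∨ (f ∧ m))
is never true.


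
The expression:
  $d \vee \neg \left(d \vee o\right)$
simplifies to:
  $d \vee \neg o$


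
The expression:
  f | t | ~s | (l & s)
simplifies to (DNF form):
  f | l | t | ~s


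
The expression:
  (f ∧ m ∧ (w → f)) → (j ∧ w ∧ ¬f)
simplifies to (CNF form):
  ¬f ∨ ¬m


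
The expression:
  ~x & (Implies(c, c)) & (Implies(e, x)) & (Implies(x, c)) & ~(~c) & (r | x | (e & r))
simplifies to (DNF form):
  c & r & ~e & ~x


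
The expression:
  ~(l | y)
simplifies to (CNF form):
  ~l & ~y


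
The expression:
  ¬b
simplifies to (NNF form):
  ¬b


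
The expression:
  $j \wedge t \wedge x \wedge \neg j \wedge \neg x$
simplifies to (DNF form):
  $\text{False}$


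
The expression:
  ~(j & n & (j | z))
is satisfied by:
  {n: False, j: False}
  {j: True, n: False}
  {n: True, j: False}


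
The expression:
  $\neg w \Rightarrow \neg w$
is always true.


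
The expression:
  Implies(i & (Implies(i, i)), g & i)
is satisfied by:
  {g: True, i: False}
  {i: False, g: False}
  {i: True, g: True}


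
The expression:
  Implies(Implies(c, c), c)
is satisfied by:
  {c: True}


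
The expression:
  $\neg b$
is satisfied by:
  {b: False}


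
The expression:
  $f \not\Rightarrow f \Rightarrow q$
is always true.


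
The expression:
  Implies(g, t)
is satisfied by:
  {t: True, g: False}
  {g: False, t: False}
  {g: True, t: True}


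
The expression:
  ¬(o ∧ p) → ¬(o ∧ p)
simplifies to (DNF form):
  True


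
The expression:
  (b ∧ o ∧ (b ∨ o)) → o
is always true.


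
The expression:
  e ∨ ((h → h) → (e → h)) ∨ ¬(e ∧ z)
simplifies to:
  True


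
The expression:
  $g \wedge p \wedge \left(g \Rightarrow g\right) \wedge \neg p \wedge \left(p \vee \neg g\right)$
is never true.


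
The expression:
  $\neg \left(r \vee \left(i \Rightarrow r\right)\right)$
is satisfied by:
  {i: True, r: False}


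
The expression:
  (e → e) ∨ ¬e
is always true.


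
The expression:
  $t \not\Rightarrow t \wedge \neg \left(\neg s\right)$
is never true.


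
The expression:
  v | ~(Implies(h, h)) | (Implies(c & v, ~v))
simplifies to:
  True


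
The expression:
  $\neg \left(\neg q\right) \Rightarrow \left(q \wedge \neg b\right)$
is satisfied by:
  {q: False, b: False}
  {b: True, q: False}
  {q: True, b: False}


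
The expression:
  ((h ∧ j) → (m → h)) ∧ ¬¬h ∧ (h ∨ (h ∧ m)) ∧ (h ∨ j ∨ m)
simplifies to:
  h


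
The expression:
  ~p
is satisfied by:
  {p: False}


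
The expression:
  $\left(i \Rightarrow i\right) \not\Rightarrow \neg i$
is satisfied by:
  {i: True}


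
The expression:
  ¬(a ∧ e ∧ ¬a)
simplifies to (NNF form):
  True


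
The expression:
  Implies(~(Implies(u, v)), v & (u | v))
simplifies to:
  v | ~u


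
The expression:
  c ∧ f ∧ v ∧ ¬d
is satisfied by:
  {c: True, f: True, v: True, d: False}


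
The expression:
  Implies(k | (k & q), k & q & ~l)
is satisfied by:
  {q: True, l: False, k: False}
  {l: False, k: False, q: False}
  {q: True, l: True, k: False}
  {l: True, q: False, k: False}
  {k: True, q: True, l: False}


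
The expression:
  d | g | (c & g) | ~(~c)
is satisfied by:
  {d: True, c: True, g: True}
  {d: True, c: True, g: False}
  {d: True, g: True, c: False}
  {d: True, g: False, c: False}
  {c: True, g: True, d: False}
  {c: True, g: False, d: False}
  {g: True, c: False, d: False}


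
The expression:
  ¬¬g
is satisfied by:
  {g: True}


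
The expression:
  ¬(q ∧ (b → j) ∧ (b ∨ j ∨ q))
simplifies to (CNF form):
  (b ∨ ¬q) ∧ (¬j ∨ ¬q)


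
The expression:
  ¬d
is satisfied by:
  {d: False}


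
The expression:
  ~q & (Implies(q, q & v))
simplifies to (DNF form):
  ~q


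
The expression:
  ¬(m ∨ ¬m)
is never true.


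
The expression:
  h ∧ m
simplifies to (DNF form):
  h ∧ m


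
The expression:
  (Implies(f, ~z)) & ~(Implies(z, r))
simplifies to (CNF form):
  z & ~f & ~r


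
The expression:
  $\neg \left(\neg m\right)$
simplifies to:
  $m$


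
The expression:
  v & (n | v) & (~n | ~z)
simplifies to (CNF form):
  v & (~n | ~z)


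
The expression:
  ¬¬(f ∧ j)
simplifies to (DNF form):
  f ∧ j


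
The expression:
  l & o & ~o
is never true.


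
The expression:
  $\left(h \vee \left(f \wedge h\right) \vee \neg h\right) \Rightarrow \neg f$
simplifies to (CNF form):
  $\neg f$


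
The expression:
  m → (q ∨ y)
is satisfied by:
  {y: True, q: True, m: False}
  {y: True, m: False, q: False}
  {q: True, m: False, y: False}
  {q: False, m: False, y: False}
  {y: True, q: True, m: True}
  {y: True, m: True, q: False}
  {q: True, m: True, y: False}


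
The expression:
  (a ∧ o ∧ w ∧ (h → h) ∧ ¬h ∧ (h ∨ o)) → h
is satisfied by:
  {h: True, w: False, o: False, a: False}
  {a: False, w: False, h: False, o: False}
  {a: True, h: True, w: False, o: False}
  {a: True, w: False, h: False, o: False}
  {o: True, h: True, a: False, w: False}
  {o: True, a: False, w: False, h: False}
  {o: True, a: True, h: True, w: False}
  {o: True, a: True, w: False, h: False}
  {h: True, w: True, o: False, a: False}
  {w: True, o: False, h: False, a: False}
  {a: True, w: True, h: True, o: False}
  {a: True, w: True, o: False, h: False}
  {h: True, w: True, o: True, a: False}
  {w: True, o: True, a: False, h: False}
  {a: True, w: True, o: True, h: True}


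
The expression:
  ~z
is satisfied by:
  {z: False}


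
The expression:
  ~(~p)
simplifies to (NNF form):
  p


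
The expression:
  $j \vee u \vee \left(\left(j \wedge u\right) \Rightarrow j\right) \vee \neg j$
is always true.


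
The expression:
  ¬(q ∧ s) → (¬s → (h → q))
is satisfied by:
  {q: True, s: True, h: False}
  {q: True, h: False, s: False}
  {s: True, h: False, q: False}
  {s: False, h: False, q: False}
  {q: True, s: True, h: True}
  {q: True, h: True, s: False}
  {s: True, h: True, q: False}


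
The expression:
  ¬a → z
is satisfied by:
  {a: True, z: True}
  {a: True, z: False}
  {z: True, a: False}


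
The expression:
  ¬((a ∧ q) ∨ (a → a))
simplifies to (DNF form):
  False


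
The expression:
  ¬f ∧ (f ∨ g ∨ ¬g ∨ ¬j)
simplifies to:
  ¬f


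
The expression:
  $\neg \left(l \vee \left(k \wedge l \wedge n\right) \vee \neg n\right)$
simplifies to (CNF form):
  $n \wedge \neg l$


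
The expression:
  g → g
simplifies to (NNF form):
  True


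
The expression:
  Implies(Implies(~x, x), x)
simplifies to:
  True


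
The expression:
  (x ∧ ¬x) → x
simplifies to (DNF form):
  True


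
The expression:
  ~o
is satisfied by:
  {o: False}


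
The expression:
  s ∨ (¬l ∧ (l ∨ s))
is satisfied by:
  {s: True}


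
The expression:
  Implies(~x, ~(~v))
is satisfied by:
  {x: True, v: True}
  {x: True, v: False}
  {v: True, x: False}


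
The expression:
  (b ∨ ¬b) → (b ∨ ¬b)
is always true.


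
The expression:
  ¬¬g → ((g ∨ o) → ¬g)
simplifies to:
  ¬g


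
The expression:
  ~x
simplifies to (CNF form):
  ~x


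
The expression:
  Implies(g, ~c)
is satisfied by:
  {g: False, c: False}
  {c: True, g: False}
  {g: True, c: False}


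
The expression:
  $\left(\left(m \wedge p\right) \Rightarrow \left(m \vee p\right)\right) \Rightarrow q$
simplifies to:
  $q$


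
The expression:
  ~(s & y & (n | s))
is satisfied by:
  {s: False, y: False}
  {y: True, s: False}
  {s: True, y: False}


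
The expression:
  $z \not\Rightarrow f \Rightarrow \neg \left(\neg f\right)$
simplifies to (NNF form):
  $f \vee \neg z$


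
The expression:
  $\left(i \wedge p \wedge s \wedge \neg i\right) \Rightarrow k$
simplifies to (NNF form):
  $\text{True}$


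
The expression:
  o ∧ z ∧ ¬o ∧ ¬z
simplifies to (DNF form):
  False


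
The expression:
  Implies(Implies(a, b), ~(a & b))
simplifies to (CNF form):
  ~a | ~b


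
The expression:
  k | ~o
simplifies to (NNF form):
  k | ~o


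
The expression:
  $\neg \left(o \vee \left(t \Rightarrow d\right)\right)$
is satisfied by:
  {t: True, d: False, o: False}


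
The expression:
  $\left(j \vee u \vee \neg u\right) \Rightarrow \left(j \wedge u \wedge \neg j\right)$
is never true.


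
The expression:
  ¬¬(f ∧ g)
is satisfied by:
  {g: True, f: True}


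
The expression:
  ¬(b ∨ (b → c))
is never true.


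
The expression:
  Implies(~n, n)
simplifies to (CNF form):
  n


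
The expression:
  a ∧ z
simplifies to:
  a ∧ z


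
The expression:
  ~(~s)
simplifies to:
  s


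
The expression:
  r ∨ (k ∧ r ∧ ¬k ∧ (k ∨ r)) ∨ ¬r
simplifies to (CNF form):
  True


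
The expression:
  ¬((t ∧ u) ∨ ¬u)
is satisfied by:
  {u: True, t: False}


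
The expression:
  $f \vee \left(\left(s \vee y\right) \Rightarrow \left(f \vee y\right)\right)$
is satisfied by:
  {y: True, f: True, s: False}
  {y: True, s: False, f: False}
  {f: True, s: False, y: False}
  {f: False, s: False, y: False}
  {y: True, f: True, s: True}
  {y: True, s: True, f: False}
  {f: True, s: True, y: False}


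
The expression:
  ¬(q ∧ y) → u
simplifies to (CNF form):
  (q ∨ u) ∧ (u ∨ y)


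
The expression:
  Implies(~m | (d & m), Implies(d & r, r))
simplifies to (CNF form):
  True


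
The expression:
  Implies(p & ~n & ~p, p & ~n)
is always true.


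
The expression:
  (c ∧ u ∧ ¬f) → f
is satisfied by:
  {f: True, c: False, u: False}
  {f: False, c: False, u: False}
  {u: True, f: True, c: False}
  {u: True, f: False, c: False}
  {c: True, f: True, u: False}
  {c: True, f: False, u: False}
  {c: True, u: True, f: True}


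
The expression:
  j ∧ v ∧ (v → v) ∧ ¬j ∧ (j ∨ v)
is never true.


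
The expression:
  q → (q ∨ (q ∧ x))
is always true.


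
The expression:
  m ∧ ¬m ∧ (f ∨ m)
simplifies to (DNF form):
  False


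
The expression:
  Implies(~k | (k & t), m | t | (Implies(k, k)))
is always true.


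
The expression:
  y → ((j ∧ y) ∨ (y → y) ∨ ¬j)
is always true.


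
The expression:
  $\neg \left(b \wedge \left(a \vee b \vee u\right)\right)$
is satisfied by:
  {b: False}


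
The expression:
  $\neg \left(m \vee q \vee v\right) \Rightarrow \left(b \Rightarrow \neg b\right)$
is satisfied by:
  {m: True, q: True, v: True, b: False}
  {m: True, q: True, v: False, b: False}
  {m: True, v: True, q: False, b: False}
  {m: True, v: False, q: False, b: False}
  {q: True, v: True, m: False, b: False}
  {q: True, m: False, v: False, b: False}
  {q: False, v: True, m: False, b: False}
  {q: False, m: False, v: False, b: False}
  {m: True, b: True, q: True, v: True}
  {m: True, b: True, q: True, v: False}
  {m: True, b: True, v: True, q: False}
  {m: True, b: True, v: False, q: False}
  {b: True, q: True, v: True, m: False}
  {b: True, q: True, v: False, m: False}
  {b: True, v: True, q: False, m: False}


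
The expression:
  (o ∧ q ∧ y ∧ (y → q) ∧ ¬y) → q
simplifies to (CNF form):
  True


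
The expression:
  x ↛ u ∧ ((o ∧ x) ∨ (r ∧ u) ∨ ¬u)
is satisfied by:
  {x: True, u: False}


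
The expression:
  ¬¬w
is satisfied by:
  {w: True}


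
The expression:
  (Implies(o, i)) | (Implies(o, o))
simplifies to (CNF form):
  True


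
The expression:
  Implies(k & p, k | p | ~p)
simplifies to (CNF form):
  True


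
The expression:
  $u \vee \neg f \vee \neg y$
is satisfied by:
  {u: True, y: False, f: False}
  {u: False, y: False, f: False}
  {f: True, u: True, y: False}
  {f: True, u: False, y: False}
  {y: True, u: True, f: False}
  {y: True, u: False, f: False}
  {y: True, f: True, u: True}


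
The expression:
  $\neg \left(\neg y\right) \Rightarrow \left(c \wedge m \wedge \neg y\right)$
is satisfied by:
  {y: False}


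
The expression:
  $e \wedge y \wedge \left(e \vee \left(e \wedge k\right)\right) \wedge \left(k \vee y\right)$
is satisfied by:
  {e: True, y: True}


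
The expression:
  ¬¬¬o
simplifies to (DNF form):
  ¬o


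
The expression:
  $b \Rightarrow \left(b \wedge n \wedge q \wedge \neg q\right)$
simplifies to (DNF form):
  $\neg b$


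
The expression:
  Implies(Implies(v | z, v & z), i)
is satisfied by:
  {i: True, v: False, z: False}
  {i: True, z: True, v: False}
  {i: True, v: True, z: False}
  {i: True, z: True, v: True}
  {z: True, v: False, i: False}
  {v: True, z: False, i: False}


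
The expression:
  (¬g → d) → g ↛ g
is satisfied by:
  {g: False, d: False}


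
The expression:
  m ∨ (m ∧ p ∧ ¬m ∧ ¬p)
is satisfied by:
  {m: True}


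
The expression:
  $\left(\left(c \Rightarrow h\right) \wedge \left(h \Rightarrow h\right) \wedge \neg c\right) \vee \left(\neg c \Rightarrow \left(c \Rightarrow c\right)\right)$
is always true.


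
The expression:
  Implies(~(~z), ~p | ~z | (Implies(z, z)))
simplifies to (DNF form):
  True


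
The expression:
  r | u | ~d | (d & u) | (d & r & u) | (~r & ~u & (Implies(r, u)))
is always true.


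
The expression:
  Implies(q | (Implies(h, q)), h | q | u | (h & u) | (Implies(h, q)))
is always true.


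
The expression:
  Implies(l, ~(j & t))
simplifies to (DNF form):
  ~j | ~l | ~t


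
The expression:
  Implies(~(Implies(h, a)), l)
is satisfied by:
  {a: True, l: True, h: False}
  {a: True, h: False, l: False}
  {l: True, h: False, a: False}
  {l: False, h: False, a: False}
  {a: True, l: True, h: True}
  {a: True, h: True, l: False}
  {l: True, h: True, a: False}


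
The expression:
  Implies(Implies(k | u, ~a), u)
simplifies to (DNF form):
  u | (a & k)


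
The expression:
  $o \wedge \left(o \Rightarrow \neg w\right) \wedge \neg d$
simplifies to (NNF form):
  $o \wedge \neg d \wedge \neg w$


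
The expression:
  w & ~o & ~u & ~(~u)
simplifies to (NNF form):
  False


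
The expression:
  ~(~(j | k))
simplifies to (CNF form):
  j | k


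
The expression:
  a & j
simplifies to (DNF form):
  a & j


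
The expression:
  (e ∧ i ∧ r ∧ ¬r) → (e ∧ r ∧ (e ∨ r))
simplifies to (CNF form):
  True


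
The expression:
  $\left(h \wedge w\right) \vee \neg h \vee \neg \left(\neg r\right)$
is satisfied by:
  {r: True, w: True, h: False}
  {r: True, h: False, w: False}
  {w: True, h: False, r: False}
  {w: False, h: False, r: False}
  {r: True, w: True, h: True}
  {r: True, h: True, w: False}
  {w: True, h: True, r: False}


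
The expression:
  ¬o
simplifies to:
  ¬o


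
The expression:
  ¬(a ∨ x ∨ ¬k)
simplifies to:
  k ∧ ¬a ∧ ¬x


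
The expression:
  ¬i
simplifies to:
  ¬i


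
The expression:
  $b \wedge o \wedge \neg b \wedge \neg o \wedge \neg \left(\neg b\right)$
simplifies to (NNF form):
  $\text{False}$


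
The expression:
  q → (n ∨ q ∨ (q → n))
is always true.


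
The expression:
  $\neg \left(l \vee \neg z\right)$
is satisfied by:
  {z: True, l: False}


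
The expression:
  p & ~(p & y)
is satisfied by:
  {p: True, y: False}


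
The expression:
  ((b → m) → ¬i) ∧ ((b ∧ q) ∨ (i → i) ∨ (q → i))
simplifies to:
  (b ∧ ¬m) ∨ ¬i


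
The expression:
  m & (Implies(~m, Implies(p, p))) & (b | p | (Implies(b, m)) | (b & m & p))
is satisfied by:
  {m: True}


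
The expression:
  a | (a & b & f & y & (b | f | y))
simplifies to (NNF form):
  a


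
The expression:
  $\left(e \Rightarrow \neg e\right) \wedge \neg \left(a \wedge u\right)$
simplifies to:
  $\neg e \wedge \left(\neg a \vee \neg u\right)$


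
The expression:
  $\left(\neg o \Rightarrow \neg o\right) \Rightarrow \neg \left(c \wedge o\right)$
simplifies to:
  $\neg c \vee \neg o$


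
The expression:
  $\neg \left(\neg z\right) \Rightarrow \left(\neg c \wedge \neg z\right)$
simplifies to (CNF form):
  $\neg z$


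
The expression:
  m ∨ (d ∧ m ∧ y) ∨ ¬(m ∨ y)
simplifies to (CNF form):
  m ∨ ¬y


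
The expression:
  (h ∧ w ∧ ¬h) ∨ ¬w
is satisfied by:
  {w: False}


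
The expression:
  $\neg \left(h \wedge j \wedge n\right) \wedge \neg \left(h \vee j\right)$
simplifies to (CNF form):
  $\neg h \wedge \neg j$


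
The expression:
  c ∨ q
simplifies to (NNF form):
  c ∨ q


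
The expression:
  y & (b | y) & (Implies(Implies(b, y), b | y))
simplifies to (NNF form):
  y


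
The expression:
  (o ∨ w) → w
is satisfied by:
  {w: True, o: False}
  {o: False, w: False}
  {o: True, w: True}


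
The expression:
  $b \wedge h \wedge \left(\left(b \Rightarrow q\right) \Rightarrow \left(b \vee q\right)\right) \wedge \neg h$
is never true.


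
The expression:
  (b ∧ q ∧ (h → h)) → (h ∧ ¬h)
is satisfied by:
  {q: False, b: False}
  {b: True, q: False}
  {q: True, b: False}


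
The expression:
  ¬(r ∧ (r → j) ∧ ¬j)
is always true.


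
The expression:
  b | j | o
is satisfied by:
  {b: True, o: True, j: True}
  {b: True, o: True, j: False}
  {b: True, j: True, o: False}
  {b: True, j: False, o: False}
  {o: True, j: True, b: False}
  {o: True, j: False, b: False}
  {j: True, o: False, b: False}


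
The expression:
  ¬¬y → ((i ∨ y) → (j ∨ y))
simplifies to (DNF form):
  True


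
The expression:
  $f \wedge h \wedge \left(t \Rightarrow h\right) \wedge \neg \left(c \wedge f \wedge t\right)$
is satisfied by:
  {h: True, f: True, c: False, t: False}
  {h: True, t: True, f: True, c: False}
  {h: True, c: True, f: True, t: False}


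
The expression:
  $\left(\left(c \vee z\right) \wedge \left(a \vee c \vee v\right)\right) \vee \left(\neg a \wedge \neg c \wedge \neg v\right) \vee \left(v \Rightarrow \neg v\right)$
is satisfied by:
  {z: True, c: True, v: False}
  {z: True, v: False, c: False}
  {c: True, v: False, z: False}
  {c: False, v: False, z: False}
  {z: True, c: True, v: True}
  {z: True, v: True, c: False}
  {c: True, v: True, z: False}


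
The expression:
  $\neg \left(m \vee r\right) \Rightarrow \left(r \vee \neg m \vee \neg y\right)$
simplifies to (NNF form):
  $\text{True}$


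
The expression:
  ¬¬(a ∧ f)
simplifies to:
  a ∧ f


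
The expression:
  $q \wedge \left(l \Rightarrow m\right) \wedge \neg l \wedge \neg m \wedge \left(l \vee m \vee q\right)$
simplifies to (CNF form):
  $q \wedge \neg l \wedge \neg m$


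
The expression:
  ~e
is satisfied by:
  {e: False}


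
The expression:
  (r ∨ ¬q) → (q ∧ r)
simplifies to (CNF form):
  q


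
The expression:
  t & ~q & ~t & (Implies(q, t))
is never true.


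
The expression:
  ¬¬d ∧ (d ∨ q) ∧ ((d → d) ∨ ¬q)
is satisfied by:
  {d: True}


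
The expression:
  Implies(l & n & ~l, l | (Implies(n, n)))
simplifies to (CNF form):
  True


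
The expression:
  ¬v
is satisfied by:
  {v: False}


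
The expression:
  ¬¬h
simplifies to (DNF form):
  h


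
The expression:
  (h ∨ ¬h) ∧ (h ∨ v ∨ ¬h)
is always true.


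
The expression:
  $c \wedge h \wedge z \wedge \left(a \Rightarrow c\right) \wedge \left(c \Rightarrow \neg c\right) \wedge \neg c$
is never true.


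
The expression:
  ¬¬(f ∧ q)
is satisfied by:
  {f: True, q: True}


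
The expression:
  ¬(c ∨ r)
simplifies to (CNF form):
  ¬c ∧ ¬r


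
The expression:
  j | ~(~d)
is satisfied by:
  {d: True, j: True}
  {d: True, j: False}
  {j: True, d: False}


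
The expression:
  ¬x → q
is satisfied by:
  {x: True, q: True}
  {x: True, q: False}
  {q: True, x: False}


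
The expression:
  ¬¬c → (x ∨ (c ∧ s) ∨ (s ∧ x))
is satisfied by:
  {s: True, x: True, c: False}
  {s: True, c: False, x: False}
  {x: True, c: False, s: False}
  {x: False, c: False, s: False}
  {s: True, x: True, c: True}
  {s: True, c: True, x: False}
  {x: True, c: True, s: False}


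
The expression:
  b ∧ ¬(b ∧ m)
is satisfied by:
  {b: True, m: False}


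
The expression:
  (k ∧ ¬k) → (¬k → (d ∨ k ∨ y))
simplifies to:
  True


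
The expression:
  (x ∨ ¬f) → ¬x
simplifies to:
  ¬x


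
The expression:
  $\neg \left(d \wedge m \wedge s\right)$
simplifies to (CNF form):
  $\neg d \vee \neg m \vee \neg s$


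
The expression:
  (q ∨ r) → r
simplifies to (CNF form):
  r ∨ ¬q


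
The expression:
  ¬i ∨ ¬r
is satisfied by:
  {i: False, r: False}
  {r: True, i: False}
  {i: True, r: False}


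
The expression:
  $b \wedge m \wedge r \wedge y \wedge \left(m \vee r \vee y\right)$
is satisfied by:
  {r: True, m: True, b: True, y: True}


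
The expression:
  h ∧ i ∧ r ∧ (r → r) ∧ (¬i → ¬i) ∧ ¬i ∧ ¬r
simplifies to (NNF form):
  False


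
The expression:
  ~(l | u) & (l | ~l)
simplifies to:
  ~l & ~u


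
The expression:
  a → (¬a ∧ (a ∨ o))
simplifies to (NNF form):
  ¬a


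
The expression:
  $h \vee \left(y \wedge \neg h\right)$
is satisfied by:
  {y: True, h: True}
  {y: True, h: False}
  {h: True, y: False}


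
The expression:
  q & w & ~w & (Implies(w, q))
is never true.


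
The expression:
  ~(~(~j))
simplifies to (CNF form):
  ~j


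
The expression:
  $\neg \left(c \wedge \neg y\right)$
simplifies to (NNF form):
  $y \vee \neg c$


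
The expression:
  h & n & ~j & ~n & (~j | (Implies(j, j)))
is never true.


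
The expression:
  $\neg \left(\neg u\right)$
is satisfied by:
  {u: True}


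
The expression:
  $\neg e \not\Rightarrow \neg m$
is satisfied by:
  {m: True, e: False}


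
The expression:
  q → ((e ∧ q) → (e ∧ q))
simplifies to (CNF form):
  True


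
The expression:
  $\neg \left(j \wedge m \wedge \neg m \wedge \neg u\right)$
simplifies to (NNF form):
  $\text{True}$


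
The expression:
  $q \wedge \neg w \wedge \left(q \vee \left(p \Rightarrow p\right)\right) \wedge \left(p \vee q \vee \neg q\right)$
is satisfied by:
  {q: True, w: False}


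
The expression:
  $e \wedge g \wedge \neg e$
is never true.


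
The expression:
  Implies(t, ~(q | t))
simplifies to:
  ~t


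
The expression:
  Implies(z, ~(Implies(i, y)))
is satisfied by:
  {i: True, z: False, y: False}
  {i: False, z: False, y: False}
  {y: True, i: True, z: False}
  {y: True, i: False, z: False}
  {z: True, i: True, y: False}


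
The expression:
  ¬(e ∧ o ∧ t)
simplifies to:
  ¬e ∨ ¬o ∨ ¬t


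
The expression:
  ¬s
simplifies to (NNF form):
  ¬s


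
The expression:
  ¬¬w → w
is always true.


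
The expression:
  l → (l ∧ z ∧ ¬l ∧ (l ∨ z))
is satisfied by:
  {l: False}


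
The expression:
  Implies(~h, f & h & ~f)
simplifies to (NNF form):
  h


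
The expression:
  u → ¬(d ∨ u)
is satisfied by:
  {u: False}


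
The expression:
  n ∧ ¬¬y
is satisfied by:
  {y: True, n: True}


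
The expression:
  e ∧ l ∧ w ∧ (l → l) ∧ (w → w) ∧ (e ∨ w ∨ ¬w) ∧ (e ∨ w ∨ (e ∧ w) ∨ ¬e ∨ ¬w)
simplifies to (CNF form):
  e ∧ l ∧ w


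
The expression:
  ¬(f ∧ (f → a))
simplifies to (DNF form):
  ¬a ∨ ¬f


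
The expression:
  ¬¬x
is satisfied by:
  {x: True}


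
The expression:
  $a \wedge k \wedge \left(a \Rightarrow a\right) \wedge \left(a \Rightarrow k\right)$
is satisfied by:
  {a: True, k: True}


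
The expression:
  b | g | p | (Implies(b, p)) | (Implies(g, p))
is always true.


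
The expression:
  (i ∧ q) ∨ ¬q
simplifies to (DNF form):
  i ∨ ¬q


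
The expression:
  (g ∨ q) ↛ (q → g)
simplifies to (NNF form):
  q ∧ ¬g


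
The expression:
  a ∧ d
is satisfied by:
  {a: True, d: True}


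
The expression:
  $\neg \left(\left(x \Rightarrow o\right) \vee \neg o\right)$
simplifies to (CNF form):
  $\text{False}$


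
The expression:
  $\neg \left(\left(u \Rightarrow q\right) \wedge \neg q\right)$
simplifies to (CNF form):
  $q \vee u$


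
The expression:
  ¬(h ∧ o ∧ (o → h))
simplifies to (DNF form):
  ¬h ∨ ¬o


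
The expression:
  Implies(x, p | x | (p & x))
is always true.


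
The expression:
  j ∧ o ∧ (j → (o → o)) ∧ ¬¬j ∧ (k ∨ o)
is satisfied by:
  {j: True, o: True}


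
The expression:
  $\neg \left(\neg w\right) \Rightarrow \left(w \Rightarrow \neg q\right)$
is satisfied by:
  {w: False, q: False}
  {q: True, w: False}
  {w: True, q: False}


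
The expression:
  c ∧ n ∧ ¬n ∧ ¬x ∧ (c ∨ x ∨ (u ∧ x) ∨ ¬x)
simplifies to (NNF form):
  False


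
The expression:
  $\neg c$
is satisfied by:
  {c: False}


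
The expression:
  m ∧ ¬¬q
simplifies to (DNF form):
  m ∧ q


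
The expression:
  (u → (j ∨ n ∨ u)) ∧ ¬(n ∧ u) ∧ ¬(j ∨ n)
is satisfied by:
  {n: False, j: False}


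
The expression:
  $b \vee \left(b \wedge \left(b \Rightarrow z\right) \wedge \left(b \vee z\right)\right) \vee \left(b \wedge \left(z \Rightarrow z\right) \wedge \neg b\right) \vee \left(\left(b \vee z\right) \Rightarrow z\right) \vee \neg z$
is always true.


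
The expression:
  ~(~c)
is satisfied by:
  {c: True}


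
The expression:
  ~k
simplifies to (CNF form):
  ~k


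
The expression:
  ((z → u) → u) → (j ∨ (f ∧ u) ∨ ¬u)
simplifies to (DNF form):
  f ∨ j ∨ ¬u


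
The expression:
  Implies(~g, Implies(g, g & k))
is always true.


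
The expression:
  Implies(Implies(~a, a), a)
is always true.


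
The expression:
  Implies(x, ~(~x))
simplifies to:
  True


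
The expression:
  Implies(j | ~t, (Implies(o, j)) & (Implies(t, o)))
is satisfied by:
  {t: False, o: False, j: False}
  {j: True, t: False, o: False}
  {j: True, o: True, t: False}
  {t: True, j: False, o: False}
  {o: True, t: True, j: False}
  {j: True, o: True, t: True}


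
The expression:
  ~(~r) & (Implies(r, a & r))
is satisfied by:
  {r: True, a: True}


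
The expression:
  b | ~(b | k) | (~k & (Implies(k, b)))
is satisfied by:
  {b: True, k: False}
  {k: False, b: False}
  {k: True, b: True}


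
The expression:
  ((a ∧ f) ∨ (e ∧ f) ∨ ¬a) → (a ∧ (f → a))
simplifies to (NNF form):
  a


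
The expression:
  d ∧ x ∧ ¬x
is never true.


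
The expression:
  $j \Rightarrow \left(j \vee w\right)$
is always true.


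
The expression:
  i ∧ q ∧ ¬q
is never true.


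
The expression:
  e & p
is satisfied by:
  {p: True, e: True}


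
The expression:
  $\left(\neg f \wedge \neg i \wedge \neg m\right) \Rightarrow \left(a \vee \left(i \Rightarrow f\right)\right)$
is always true.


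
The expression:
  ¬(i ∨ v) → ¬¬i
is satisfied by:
  {i: True, v: True}
  {i: True, v: False}
  {v: True, i: False}


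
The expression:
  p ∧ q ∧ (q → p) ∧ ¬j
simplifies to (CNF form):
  p ∧ q ∧ ¬j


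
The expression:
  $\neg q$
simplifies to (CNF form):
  $\neg q$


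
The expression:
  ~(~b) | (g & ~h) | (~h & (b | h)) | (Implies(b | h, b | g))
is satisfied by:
  {b: True, g: True, h: False}
  {b: True, h: False, g: False}
  {g: True, h: False, b: False}
  {g: False, h: False, b: False}
  {b: True, g: True, h: True}
  {b: True, h: True, g: False}
  {g: True, h: True, b: False}


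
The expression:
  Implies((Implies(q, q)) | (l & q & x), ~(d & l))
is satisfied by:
  {l: False, d: False}
  {d: True, l: False}
  {l: True, d: False}


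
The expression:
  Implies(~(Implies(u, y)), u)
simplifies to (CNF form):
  True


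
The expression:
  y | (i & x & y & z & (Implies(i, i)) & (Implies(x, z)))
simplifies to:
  y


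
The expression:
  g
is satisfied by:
  {g: True}


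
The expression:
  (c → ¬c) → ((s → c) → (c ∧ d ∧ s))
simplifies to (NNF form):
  c ∨ s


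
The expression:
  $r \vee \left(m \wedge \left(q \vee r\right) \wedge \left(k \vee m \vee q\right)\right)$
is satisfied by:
  {r: True, m: True, q: True}
  {r: True, m: True, q: False}
  {r: True, q: True, m: False}
  {r: True, q: False, m: False}
  {m: True, q: True, r: False}


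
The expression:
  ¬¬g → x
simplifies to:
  x ∨ ¬g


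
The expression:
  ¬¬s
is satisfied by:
  {s: True}


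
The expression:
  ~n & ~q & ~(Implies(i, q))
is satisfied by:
  {i: True, n: False, q: False}


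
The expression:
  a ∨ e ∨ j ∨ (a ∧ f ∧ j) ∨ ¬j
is always true.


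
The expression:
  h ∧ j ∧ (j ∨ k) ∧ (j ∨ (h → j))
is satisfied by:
  {h: True, j: True}


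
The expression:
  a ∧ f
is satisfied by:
  {a: True, f: True}


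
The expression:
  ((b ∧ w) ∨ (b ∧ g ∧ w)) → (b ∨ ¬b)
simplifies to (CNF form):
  True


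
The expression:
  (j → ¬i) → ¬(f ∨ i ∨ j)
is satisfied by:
  {i: True, j: True, f: False}
  {i: True, j: True, f: True}
  {f: False, i: False, j: False}


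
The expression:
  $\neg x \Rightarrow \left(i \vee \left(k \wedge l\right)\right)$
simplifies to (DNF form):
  $i \vee x \vee \left(k \wedge l\right)$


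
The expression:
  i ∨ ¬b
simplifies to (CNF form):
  i ∨ ¬b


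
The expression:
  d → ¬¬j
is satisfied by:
  {j: True, d: False}
  {d: False, j: False}
  {d: True, j: True}


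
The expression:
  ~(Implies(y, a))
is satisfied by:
  {y: True, a: False}


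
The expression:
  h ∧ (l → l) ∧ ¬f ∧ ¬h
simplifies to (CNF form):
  False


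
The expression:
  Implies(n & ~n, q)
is always true.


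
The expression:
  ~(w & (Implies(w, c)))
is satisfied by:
  {w: False, c: False}
  {c: True, w: False}
  {w: True, c: False}


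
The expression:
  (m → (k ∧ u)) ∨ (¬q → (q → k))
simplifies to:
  True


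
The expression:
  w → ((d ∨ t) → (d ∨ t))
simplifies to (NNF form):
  True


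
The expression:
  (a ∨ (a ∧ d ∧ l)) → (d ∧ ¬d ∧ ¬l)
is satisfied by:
  {a: False}


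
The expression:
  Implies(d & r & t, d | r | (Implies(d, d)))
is always true.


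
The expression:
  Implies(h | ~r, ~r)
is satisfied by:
  {h: False, r: False}
  {r: True, h: False}
  {h: True, r: False}


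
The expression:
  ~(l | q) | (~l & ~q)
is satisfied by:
  {q: False, l: False}


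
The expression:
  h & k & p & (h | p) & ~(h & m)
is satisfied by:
  {p: True, h: True, k: True, m: False}


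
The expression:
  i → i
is always true.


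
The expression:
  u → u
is always true.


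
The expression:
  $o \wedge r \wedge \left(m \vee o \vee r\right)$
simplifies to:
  $o \wedge r$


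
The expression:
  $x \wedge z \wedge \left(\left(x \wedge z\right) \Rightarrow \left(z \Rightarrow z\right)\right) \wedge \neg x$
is never true.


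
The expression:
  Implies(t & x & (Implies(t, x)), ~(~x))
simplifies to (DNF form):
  True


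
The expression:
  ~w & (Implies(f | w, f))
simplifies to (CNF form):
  ~w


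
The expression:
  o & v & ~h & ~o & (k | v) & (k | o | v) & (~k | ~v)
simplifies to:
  False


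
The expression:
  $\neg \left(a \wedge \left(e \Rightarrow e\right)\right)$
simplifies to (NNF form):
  $\neg a$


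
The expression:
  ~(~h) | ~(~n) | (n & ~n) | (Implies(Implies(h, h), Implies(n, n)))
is always true.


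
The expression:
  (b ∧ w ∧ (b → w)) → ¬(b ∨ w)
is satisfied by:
  {w: False, b: False}
  {b: True, w: False}
  {w: True, b: False}


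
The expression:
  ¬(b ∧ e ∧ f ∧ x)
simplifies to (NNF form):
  ¬b ∨ ¬e ∨ ¬f ∨ ¬x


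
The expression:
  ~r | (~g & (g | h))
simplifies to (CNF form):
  (h | ~r) & (~g | ~r)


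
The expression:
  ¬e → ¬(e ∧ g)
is always true.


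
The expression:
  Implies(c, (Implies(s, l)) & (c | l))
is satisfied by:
  {l: True, s: False, c: False}
  {s: False, c: False, l: False}
  {l: True, c: True, s: False}
  {c: True, s: False, l: False}
  {l: True, s: True, c: False}
  {s: True, l: False, c: False}
  {l: True, c: True, s: True}


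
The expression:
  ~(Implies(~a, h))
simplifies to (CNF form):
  ~a & ~h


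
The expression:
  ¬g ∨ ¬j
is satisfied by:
  {g: False, j: False}
  {j: True, g: False}
  {g: True, j: False}


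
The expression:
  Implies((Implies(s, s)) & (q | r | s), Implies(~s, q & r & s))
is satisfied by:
  {s: True, r: False, q: False}
  {q: True, s: True, r: False}
  {s: True, r: True, q: False}
  {q: True, s: True, r: True}
  {q: False, r: False, s: False}


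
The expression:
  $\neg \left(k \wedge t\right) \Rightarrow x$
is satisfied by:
  {x: True, t: True, k: True}
  {x: True, t: True, k: False}
  {x: True, k: True, t: False}
  {x: True, k: False, t: False}
  {t: True, k: True, x: False}


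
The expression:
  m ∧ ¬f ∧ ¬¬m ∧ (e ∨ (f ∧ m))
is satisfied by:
  {m: True, e: True, f: False}


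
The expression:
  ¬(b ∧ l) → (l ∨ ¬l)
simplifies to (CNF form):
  True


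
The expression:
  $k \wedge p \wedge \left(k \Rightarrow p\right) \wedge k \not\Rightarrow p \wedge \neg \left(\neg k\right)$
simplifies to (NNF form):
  $\text{False}$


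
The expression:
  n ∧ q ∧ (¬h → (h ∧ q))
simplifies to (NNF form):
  h ∧ n ∧ q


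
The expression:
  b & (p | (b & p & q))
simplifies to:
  b & p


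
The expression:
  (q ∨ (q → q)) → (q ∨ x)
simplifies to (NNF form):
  q ∨ x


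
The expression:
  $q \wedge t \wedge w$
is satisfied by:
  {t: True, w: True, q: True}


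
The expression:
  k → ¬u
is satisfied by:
  {u: False, k: False}
  {k: True, u: False}
  {u: True, k: False}


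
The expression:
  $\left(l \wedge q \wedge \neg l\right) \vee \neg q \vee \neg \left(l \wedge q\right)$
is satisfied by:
  {l: False, q: False}
  {q: True, l: False}
  {l: True, q: False}


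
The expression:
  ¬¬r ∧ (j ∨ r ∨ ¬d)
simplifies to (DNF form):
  r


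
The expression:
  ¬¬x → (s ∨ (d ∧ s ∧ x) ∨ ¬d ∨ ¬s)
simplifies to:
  True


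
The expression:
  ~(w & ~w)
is always true.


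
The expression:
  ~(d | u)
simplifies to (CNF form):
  ~d & ~u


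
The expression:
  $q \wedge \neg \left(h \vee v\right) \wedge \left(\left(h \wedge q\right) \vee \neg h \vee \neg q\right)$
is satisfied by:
  {q: True, v: False, h: False}


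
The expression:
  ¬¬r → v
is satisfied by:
  {v: True, r: False}
  {r: False, v: False}
  {r: True, v: True}


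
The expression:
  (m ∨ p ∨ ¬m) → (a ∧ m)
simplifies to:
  a ∧ m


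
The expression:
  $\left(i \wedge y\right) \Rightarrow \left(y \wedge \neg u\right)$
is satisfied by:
  {u: False, y: False, i: False}
  {i: True, u: False, y: False}
  {y: True, u: False, i: False}
  {i: True, y: True, u: False}
  {u: True, i: False, y: False}
  {i: True, u: True, y: False}
  {y: True, u: True, i: False}


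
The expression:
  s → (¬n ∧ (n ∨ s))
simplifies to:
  ¬n ∨ ¬s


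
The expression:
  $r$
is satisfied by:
  {r: True}


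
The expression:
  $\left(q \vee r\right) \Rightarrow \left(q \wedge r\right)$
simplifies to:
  $\left(q \wedge r\right) \vee \left(\neg q \wedge \neg r\right)$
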